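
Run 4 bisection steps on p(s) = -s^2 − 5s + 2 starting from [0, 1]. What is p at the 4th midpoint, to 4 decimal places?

s = 0.5 gives p = -0.75, negative; keep [0, 0.5]
s = 0.25 gives p = 0.6875, positive; keep [0.25, 0.5]
s = 0.375 gives p = -0.015625, negative; keep [0.25, 0.375]
s = 0.3125 gives p = 0.3398, positive; keep [0.3125, 0.375]

0.3398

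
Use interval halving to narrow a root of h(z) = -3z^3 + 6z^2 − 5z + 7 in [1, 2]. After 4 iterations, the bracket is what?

h(1.5) = 2.875 > 0, so the root lies in [1.5, 2]
h(1.75) = 0.546875 > 0, so the root lies in [1.75, 2]
h(1.875) = -1.056641 < 0, so the root lies in [1.75, 1.875]
h(1.8125) = -0.2146 < 0, so the root lies in [1.75, 1.8125]

[1.75, 1.8125]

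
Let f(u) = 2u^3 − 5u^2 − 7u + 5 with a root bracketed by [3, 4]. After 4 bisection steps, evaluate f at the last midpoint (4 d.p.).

-0.3569

m = 3.5, f(m) = 5 (+); new bracket [3, 3.5]
m = 3.25, f(m) = -1.90625 (−); new bracket [3.25, 3.5]
m = 3.375, f(m) = 1.308594 (+); new bracket [3.25, 3.375]
m = 3.3125, f(m) = -0.3569 (−); new bracket [3.3125, 3.375]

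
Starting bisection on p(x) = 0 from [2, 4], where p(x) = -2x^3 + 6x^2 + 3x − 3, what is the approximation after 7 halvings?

3.328125

x = 3 gives p = 6, positive; keep [3, 4]
x = 3.5 gives p = -4.75, negative; keep [3, 3.5]
x = 3.25 gives p = 1.46875, positive; keep [3.25, 3.5]
x = 3.375 gives p = -1.418, negative; keep [3.25, 3.375]
x = 3.3125 gives p = 0.0796, positive; keep [3.3125, 3.375]
x = 3.34375 gives p = -0.6555, negative; keep [3.3125, 3.34375]
x = 3.328125 gives p = -0.2845, negative; keep [3.3125, 3.328125]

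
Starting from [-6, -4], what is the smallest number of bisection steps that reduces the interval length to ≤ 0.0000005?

Width after n steps is 2/2^n. Need 2^n ≥ 2/0.0000005 = 4000000.
2^21 = 2097152 < 4000000 ≤ 2^22 = 4194304, so n = 22.

22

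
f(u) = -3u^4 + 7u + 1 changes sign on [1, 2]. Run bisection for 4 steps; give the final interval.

[1.3125, 1.375]

u = 1.5 gives f = -3.6875, negative; keep [1, 1.5]
u = 1.25 gives f = 2.425781, positive; keep [1.25, 1.5]
u = 1.375 gives f = -0.098389, negative; keep [1.25, 1.375]
u = 1.3125 gives f = 1.2849, positive; keep [1.3125, 1.375]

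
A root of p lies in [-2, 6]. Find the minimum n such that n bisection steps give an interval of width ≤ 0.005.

11

Width after n steps is 8/2^n. Need 2^n ≥ 8/0.005 = 1600.
2^10 = 1024 < 1600 ≤ 2^11 = 2048, so n = 11.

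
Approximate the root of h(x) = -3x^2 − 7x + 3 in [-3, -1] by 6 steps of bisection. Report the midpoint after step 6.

x = -2 gives h = 5, positive; keep [-3, -2]
x = -2.5 gives h = 1.75, positive; keep [-3, -2.5]
x = -2.75 gives h = -0.4375, negative; keep [-2.75, -2.5]
x = -2.625 gives h = 0.7031, positive; keep [-2.75, -2.625]
x = -2.6875 gives h = 0.1445, positive; keep [-2.75, -2.6875]
x = -2.71875 gives h = -0.1436, negative; keep [-2.71875, -2.6875]

-2.71875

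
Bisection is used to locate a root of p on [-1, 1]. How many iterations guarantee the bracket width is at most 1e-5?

Width after n steps is 2/2^n. Need 2^n ≥ 2/1e-5 = 200000.
2^17 = 131072 < 200000 ≤ 2^18 = 262144, so n = 18.

18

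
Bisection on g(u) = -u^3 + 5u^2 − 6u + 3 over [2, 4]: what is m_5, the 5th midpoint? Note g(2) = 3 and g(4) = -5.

m = 3, g(m) = 3 (+); new bracket [3, 4]
m = 3.5, g(m) = 0.375 (+); new bracket [3.5, 4]
m = 3.75, g(m) = -1.921875 (−); new bracket [3.5, 3.75]
m = 3.625, g(m) = -0.6816 (−); new bracket [3.5, 3.625]
m = 3.5625, g(m) = -0.1311 (−); new bracket [3.5, 3.5625]

3.5625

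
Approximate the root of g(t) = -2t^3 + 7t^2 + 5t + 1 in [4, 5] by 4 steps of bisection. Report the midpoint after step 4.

g(4.5) = -17 < 0, so the root lies in [4, 4.5]
g(4.25) = -4.84375 < 0, so the root lies in [4, 4.25]
g(4.125) = 0.355469 > 0, so the root lies in [4.125, 4.25]
g(4.1875) = -2.1733 < 0, so the root lies in [4.125, 4.1875]

4.1875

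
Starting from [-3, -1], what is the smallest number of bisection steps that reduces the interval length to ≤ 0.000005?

Width after n steps is 2/2^n. Need 2^n ≥ 2/0.000005 = 400000.
2^18 = 262144 < 400000 ≤ 2^19 = 524288, so n = 19.

19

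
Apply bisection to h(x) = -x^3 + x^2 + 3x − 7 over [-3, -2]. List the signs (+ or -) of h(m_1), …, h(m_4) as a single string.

h(-2.5) = 7.375 > 0, so the root lies in [-2.5, -2]
h(-2.25) = 2.703125 > 0, so the root lies in [-2.25, -2]
h(-2.125) = 0.736328 > 0, so the root lies in [-2.125, -2]
h(-2.0625) = -0.1599 < 0, so the root lies in [-2.125, -2.0625]

+++-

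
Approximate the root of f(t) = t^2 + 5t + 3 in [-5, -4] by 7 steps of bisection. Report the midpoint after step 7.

m = -4.5, f(m) = 0.75 (+); new bracket [-4.5, -4]
m = -4.25, f(m) = -0.1875 (−); new bracket [-4.5, -4.25]
m = -4.375, f(m) = 0.265625 (+); new bracket [-4.375, -4.25]
m = -4.3125, f(m) = 0.0352 (+); new bracket [-4.3125, -4.25]
m = -4.28125, f(m) = -0.0771 (−); new bracket [-4.3125, -4.28125]
m = -4.296875, f(m) = -0.0212 (−); new bracket [-4.3125, -4.296875]
m = -4.3046875, f(m) = 0.0069 (+); new bracket [-4.3046875, -4.296875]

-4.3046875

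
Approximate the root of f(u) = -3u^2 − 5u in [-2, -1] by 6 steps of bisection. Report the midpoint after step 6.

-1.671875

u = -1.5 gives f = 0.75, positive; keep [-2, -1.5]
u = -1.75 gives f = -0.4375, negative; keep [-1.75, -1.5]
u = -1.625 gives f = 0.203125, positive; keep [-1.75, -1.625]
u = -1.6875 gives f = -0.1055, negative; keep [-1.6875, -1.625]
u = -1.65625 gives f = 0.0518, positive; keep [-1.6875, -1.65625]
u = -1.671875 gives f = -0.0261, negative; keep [-1.671875, -1.65625]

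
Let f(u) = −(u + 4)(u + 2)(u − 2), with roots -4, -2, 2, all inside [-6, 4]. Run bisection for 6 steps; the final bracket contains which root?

f(-1) = 9 > 0, so the root lies in [-1, 4]
f(1.5) = 9.625 > 0, so the root lies in [1.5, 4]
f(2.75) = -24.046875 < 0, so the root lies in [1.5, 2.75]
f(2.125) = -3.1582 < 0, so the root lies in [1.5, 2.125]
f(1.8125) = 4.155 > 0, so the root lies in [1.8125, 2.125]
f(1.96875) = 0.7403 > 0, so the root lies in [1.96875, 2.125]

2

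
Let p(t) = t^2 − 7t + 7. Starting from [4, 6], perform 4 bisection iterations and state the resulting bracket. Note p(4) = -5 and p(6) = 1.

[5.75, 5.875]

midpoint 5: p = -3 < 0 → [5, 6]
midpoint 5.5: p = -1.25 < 0 → [5.5, 6]
midpoint 5.75: p = -0.1875 < 0 → [5.75, 6]
midpoint 5.875: p = 0.3906 > 0 → [5.75, 5.875]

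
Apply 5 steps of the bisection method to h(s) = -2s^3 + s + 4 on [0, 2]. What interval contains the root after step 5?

h(1) = 3 > 0, so the root lies in [1, 2]
h(1.5) = -1.25 < 0, so the root lies in [1, 1.5]
h(1.25) = 1.34375 > 0, so the root lies in [1.25, 1.5]
h(1.375) = 0.1758 > 0, so the root lies in [1.375, 1.5]
h(1.4375) = -0.5034 < 0, so the root lies in [1.375, 1.4375]

[1.375, 1.4375]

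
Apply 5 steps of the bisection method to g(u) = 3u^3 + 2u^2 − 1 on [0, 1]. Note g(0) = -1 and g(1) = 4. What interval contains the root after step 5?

[0.5, 0.53125]

g(0.5) = -0.125 < 0, so the root lies in [0.5, 1]
g(0.75) = 1.390625 > 0, so the root lies in [0.5, 0.75]
g(0.625) = 0.513672 > 0, so the root lies in [0.5, 0.625]
g(0.5625) = 0.1667 > 0, so the root lies in [0.5, 0.5625]
g(0.53125) = 0.0143 > 0, so the root lies in [0.5, 0.53125]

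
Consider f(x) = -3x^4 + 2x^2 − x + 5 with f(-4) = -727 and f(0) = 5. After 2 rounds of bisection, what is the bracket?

[-2, -1]

m = -2, f(m) = -33 (−); new bracket [-2, 0]
m = -1, f(m) = 5 (+); new bracket [-2, -1]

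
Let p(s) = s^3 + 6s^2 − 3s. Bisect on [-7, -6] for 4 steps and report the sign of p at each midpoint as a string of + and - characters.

m = -6.5, p(m) = -1.625 (−); new bracket [-6.5, -6]
m = -6.25, p(m) = 8.984375 (+); new bracket [-6.5, -6.25]
m = -6.375, p(m) = 3.884766 (+); new bracket [-6.5, -6.375]
m = -6.4375, p(m) = 1.1819 (+); new bracket [-6.5, -6.4375]

-+++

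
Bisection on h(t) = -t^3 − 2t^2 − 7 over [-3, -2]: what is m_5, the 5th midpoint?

-2.84375

midpoint -2.5: h = -3.875 < 0 → [-3, -2.5]
midpoint -2.75: h = -1.328125 < 0 → [-3, -2.75]
midpoint -2.875: h = 0.232422 > 0 → [-2.875, -2.75]
midpoint -2.8125: h = -0.573 < 0 → [-2.875, -2.8125]
midpoint -2.84375: h = -0.1767 < 0 → [-2.875, -2.84375]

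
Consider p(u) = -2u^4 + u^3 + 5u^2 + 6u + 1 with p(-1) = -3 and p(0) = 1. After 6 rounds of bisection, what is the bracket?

[-0.203125, -0.1875]

midpoint -0.5: p = -1 < 0 → [-0.5, 0]
midpoint -0.25: p = -0.210938 < 0 → [-0.25, 0]
midpoint -0.125: p = 0.325684 > 0 → [-0.25, -0.125]
midpoint -0.1875: p = 0.0417 > 0 → [-0.25, -0.1875]
midpoint -0.21875: p = -0.0883 < 0 → [-0.21875, -0.1875]
midpoint -0.203125: p = -0.0242 < 0 → [-0.203125, -0.1875]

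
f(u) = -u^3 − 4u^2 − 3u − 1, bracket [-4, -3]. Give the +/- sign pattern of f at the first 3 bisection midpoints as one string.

++-

midpoint -3.5: f = 3.375 > 0 → [-3.5, -3]
midpoint -3.25: f = 0.828125 > 0 → [-3.25, -3]
midpoint -3.125: f = -0.169922 < 0 → [-3.25, -3.125]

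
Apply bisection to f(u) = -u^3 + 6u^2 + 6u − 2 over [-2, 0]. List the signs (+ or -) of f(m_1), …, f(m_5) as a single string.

f(-1) = -1 < 0, so the root lies in [-2, -1]
f(-1.5) = 5.875 > 0, so the root lies in [-1.5, -1]
f(-1.25) = 1.828125 > 0, so the root lies in [-1.25, -1]
f(-1.125) = 0.2676 > 0, so the root lies in [-1.125, -1]
f(-1.0625) = -0.4021 < 0, so the root lies in [-1.125, -1.0625]

-+++-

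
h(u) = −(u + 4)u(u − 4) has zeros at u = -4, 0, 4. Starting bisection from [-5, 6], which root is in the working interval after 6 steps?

h(0.5) = 7.875 > 0, so the root lies in [0.5, 6]
h(3.25) = 17.671875 > 0, so the root lies in [3.25, 6]
h(4.625) = -24.931641 < 0, so the root lies in [3.25, 4.625]
h(3.9375) = 1.9534 > 0, so the root lies in [3.9375, 4.625]
h(4.28125) = -9.9715 < 0, so the root lies in [3.9375, 4.28125]
h(4.109375) = -3.6449 < 0, so the root lies in [3.9375, 4.109375]

4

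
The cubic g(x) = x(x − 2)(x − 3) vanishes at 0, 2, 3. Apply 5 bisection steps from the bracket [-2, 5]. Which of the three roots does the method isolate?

midpoint 1.5: g = 1.125 > 0 → [-2, 1.5]
midpoint -0.25: g = -1.828125 < 0 → [-0.25, 1.5]
midpoint 0.625: g = 2.041016 > 0 → [-0.25, 0.625]
midpoint 0.1875: g = 0.9558 > 0 → [-0.25, 0.1875]
midpoint -0.03125: g = -0.1924 < 0 → [-0.03125, 0.1875]

0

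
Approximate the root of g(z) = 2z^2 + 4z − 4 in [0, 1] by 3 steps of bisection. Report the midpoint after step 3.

z = 0.5 gives g = -1.5, negative; keep [0.5, 1]
z = 0.75 gives g = 0.125, positive; keep [0.5, 0.75]
z = 0.625 gives g = -0.71875, negative; keep [0.625, 0.75]

0.625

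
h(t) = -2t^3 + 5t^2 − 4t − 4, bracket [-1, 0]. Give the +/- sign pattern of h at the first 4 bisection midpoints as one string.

t = -0.5 gives h = -0.5, negative; keep [-1, -0.5]
t = -0.75 gives h = 2.65625, positive; keep [-0.75, -0.5]
t = -0.625 gives h = 0.941406, positive; keep [-0.625, -0.5]
t = -0.5625 gives h = 0.188, positive; keep [-0.5625, -0.5]

-+++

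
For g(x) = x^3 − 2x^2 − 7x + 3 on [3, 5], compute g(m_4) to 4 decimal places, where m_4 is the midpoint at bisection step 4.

x = 4 gives g = 7, positive; keep [3, 4]
x = 3.5 gives g = -3.125, negative; keep [3.5, 4]
x = 3.75 gives g = 1.359375, positive; keep [3.5, 3.75]
x = 3.625 gives g = -1.0215, negative; keep [3.625, 3.75]

-1.0215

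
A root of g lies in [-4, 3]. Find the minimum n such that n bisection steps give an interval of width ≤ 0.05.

Width after n steps is 7/2^n. Need 2^n ≥ 7/0.05 = 140.
2^7 = 128 < 140 ≤ 2^8 = 256, so n = 8.

8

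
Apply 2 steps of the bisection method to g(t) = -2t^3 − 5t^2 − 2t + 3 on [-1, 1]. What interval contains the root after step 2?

m = 0, g(m) = 3 (+); new bracket [0, 1]
m = 0.5, g(m) = 0.5 (+); new bracket [0.5, 1]

[0.5, 1]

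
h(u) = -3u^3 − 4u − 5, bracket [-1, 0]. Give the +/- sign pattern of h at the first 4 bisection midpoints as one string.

m = -0.5, h(m) = -2.625 (−); new bracket [-1, -0.5]
m = -0.75, h(m) = -0.734375 (−); new bracket [-1, -0.75]
m = -0.875, h(m) = 0.509766 (+); new bracket [-0.875, -0.75]
m = -0.8125, h(m) = -0.1409 (−); new bracket [-0.875, -0.8125]

--+-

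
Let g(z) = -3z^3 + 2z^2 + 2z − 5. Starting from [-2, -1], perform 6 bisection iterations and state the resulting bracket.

[-1.171875, -1.15625]

g(-1.5) = 6.625 > 0, so the root lies in [-1.5, -1]
g(-1.25) = 1.484375 > 0, so the root lies in [-1.25, -1]
g(-1.125) = -0.447266 < 0, so the root lies in [-1.25, -1.125]
g(-1.1875) = 0.469 > 0, so the root lies in [-1.1875, -1.125]
g(-1.15625) = -0.0013 < 0, so the root lies in [-1.1875, -1.15625]
g(-1.171875) = 0.2308 > 0, so the root lies in [-1.171875, -1.15625]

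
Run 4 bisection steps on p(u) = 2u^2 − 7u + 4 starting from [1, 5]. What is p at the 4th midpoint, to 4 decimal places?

m = 3, p(m) = 1 (+); new bracket [1, 3]
m = 2, p(m) = -2 (−); new bracket [2, 3]
m = 2.5, p(m) = -1 (−); new bracket [2.5, 3]
m = 2.75, p(m) = -0.125 (−); new bracket [2.75, 3]

-0.1250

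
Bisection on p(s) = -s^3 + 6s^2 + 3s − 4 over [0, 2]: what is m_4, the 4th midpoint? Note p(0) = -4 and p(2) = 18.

p(1) = 4 > 0, so the root lies in [0, 1]
p(0.5) = -1.125 < 0, so the root lies in [0.5, 1]
p(0.75) = 1.203125 > 0, so the root lies in [0.5, 0.75]
p(0.625) = -0.0254 < 0, so the root lies in [0.625, 0.75]

0.625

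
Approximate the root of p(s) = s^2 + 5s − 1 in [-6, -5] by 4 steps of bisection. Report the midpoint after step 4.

-5.1875

p(-5.5) = 1.75 > 0, so the root lies in [-5.5, -5]
p(-5.25) = 0.3125 > 0, so the root lies in [-5.25, -5]
p(-5.125) = -0.359375 < 0, so the root lies in [-5.25, -5.125]
p(-5.1875) = -0.0273 < 0, so the root lies in [-5.25, -5.1875]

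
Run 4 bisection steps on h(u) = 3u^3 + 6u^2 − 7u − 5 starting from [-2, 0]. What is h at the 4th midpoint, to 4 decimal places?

u = -1 gives h = 5, positive; keep [-1, 0]
u = -0.5 gives h = -0.375, negative; keep [-1, -0.5]
u = -0.75 gives h = 2.359375, positive; keep [-0.75, -0.5]
u = -0.625 gives h = 0.9863, positive; keep [-0.625, -0.5]

0.9863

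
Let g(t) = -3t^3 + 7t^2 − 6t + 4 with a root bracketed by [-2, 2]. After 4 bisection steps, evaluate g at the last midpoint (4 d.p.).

midpoint 0: g = 4 > 0 → [0, 2]
midpoint 1: g = 2 > 0 → [1, 2]
midpoint 1.5: g = 0.625 > 0 → [1.5, 2]
midpoint 1.75: g = -1.1406 < 0 → [1.5, 1.75]

-1.1406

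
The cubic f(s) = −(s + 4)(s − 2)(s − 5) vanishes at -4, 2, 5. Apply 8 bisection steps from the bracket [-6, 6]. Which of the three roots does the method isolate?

s = 0 gives f = -40, negative; keep [-6, 0]
s = -3 gives f = -40, negative; keep [-6, -3]
s = -4.5 gives f = 30.875, positive; keep [-4.5, -3]
s = -3.75 gives f = -12.5781, negative; keep [-4.5, -3.75]
s = -4.125 gives f = 6.9863, positive; keep [-4.125, -3.75]
s = -3.9375 gives f = -3.3167, negative; keep [-4.125, -3.9375]
s = -4.03125 gives f = 1.7022, positive; keep [-4.03125, -3.9375]
s = -3.984375 gives f = -0.8401, negative; keep [-4.03125, -3.984375]

-4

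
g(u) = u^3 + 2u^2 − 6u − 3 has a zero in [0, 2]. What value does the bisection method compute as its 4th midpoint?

g(1) = -6 < 0, so the root lies in [1, 2]
g(1.5) = -4.125 < 0, so the root lies in [1.5, 2]
g(1.75) = -2.015625 < 0, so the root lies in [1.75, 2]
g(1.875) = -0.627 < 0, so the root lies in [1.875, 2]

1.875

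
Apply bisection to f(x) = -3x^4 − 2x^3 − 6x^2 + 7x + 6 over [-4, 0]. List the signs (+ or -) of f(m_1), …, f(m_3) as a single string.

--+

midpoint -2: f = -64 < 0 → [-2, 0]
midpoint -1: f = -8 < 0 → [-1, 0]
midpoint -0.5: f = 1.0625 > 0 → [-1, -0.5]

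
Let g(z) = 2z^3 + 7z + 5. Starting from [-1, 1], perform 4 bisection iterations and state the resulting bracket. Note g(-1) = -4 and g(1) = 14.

[-0.75, -0.625]

z = 0 gives g = 5, positive; keep [-1, 0]
z = -0.5 gives g = 1.25, positive; keep [-1, -0.5]
z = -0.75 gives g = -1.09375, negative; keep [-0.75, -0.5]
z = -0.625 gives g = 0.1367, positive; keep [-0.75, -0.625]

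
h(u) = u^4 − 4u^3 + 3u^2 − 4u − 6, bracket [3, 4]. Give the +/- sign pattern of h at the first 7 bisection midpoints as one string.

-++--+-

u = 3.5 gives h = -4.6875, negative; keep [3.5, 4]
u = 3.75 gives h = 8.003906, positive; keep [3.5, 3.75]
u = 3.625 gives h = 1.058838, positive; keep [3.5, 3.625]
u = 3.5625 gives h = -1.9565, negative; keep [3.5625, 3.625]
u = 3.59375 gives h = -0.4853, negative; keep [3.59375, 3.625]
u = 3.609375 gives h = 0.2775, positive; keep [3.59375, 3.609375]
u = 3.6015625 gives h = -0.1062, negative; keep [3.6015625, 3.609375]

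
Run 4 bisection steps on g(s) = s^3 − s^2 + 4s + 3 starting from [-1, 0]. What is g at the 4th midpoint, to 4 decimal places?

s = -0.5 gives g = 0.625, positive; keep [-1, -0.5]
s = -0.75 gives g = -0.984375, negative; keep [-0.75, -0.5]
s = -0.625 gives g = -0.134766, negative; keep [-0.625, -0.5]
s = -0.5625 gives g = 0.2556, positive; keep [-0.625, -0.5625]

0.2556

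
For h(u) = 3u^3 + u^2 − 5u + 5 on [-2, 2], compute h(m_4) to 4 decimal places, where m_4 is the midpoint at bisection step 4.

0.7344

midpoint 0: h = 5 > 0 → [-2, 0]
midpoint -1: h = 8 > 0 → [-2, -1]
midpoint -1.5: h = 4.625 > 0 → [-2, -1.5]
midpoint -1.75: h = 0.7344 > 0 → [-2, -1.75]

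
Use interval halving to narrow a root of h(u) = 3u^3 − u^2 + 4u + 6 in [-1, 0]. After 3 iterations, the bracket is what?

[-0.875, -0.75]

midpoint -0.5: h = 3.375 > 0 → [-1, -0.5]
midpoint -0.75: h = 1.171875 > 0 → [-1, -0.75]
midpoint -0.875: h = -0.275391 < 0 → [-0.875, -0.75]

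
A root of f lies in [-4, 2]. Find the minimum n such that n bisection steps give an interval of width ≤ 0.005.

11

Width after n steps is 6/2^n. Need 2^n ≥ 6/0.005 = 1200.
2^10 = 1024 < 1200 ≤ 2^11 = 2048, so n = 11.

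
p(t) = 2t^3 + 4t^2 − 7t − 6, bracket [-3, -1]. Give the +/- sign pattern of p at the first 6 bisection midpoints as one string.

+++-++

p(-2) = 8 > 0, so the root lies in [-3, -2]
p(-2.5) = 5.25 > 0, so the root lies in [-3, -2.5]
p(-2.75) = 1.90625 > 0, so the root lies in [-3, -2.75]
p(-2.875) = -0.3398 < 0, so the root lies in [-2.875, -2.75]
p(-2.8125) = 0.8335 > 0, so the root lies in [-2.875, -2.8125]
p(-2.84375) = 0.2596 > 0, so the root lies in [-2.875, -2.84375]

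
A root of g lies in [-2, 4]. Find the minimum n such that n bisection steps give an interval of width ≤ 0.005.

Width after n steps is 6/2^n. Need 2^n ≥ 6/0.005 = 1200.
2^10 = 1024 < 1200 ≤ 2^11 = 2048, so n = 11.

11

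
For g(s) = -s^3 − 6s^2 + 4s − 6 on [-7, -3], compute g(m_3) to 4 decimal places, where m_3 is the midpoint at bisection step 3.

-10.8750

m = -5, g(m) = -51 (−); new bracket [-7, -5]
m = -6, g(m) = -30 (−); new bracket [-7, -6]
m = -6.5, g(m) = -10.875 (−); new bracket [-7, -6.5]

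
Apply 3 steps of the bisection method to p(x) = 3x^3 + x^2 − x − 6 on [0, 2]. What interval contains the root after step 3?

p(1) = -3 < 0, so the root lies in [1, 2]
p(1.5) = 4.875 > 0, so the root lies in [1, 1.5]
p(1.25) = 0.171875 > 0, so the root lies in [1, 1.25]

[1, 1.25]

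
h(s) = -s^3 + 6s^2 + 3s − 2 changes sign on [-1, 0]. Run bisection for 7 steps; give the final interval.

[-0.8125, -0.8046875]

m = -0.5, h(m) = -1.875 (−); new bracket [-1, -0.5]
m = -0.75, h(m) = -0.453125 (−); new bracket [-1, -0.75]
m = -0.875, h(m) = 0.638672 (+); new bracket [-0.875, -0.75]
m = -0.8125, h(m) = 0.0598 (+); new bracket [-0.8125, -0.75]
m = -0.78125, h(m) = -0.2048 (−); new bracket [-0.8125, -0.78125]
m = -0.796875, h(m) = -0.0745 (−); new bracket [-0.8125, -0.796875]
m = -0.8046875, h(m) = -0.0079 (−); new bracket [-0.8125, -0.8046875]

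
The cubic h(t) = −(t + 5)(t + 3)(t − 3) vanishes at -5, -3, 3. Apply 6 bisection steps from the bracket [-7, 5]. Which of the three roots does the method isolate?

t = -1 gives h = 32, positive; keep [-1, 5]
t = 2 gives h = 35, positive; keep [2, 5]
t = 3.5 gives h = -27.625, negative; keep [2, 3.5]
t = 2.75 gives h = 11.1406, positive; keep [2.75, 3.5]
t = 3.125 gives h = -6.2207, negative; keep [2.75, 3.125]
t = 2.9375 gives h = 2.9456, positive; keep [2.9375, 3.125]

3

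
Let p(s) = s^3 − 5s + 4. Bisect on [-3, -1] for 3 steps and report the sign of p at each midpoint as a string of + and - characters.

m = -2, p(m) = 6 (+); new bracket [-3, -2]
m = -2.5, p(m) = 0.875 (+); new bracket [-3, -2.5]
m = -2.75, p(m) = -3.046875 (−); new bracket [-2.75, -2.5]

++-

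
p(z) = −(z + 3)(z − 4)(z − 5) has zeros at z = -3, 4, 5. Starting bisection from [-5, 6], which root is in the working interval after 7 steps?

-3

z = 0.5 gives p = -55.125, negative; keep [-5, 0.5]
z = -2.25 gives p = -33.984375, negative; keep [-5, -2.25]
z = -3.625 gives p = 41.103516, positive; keep [-3.625, -2.25]
z = -2.9375 gives p = -3.4417, negative; keep [-3.625, -2.9375]
z = -3.28125 gives p = 16.9588, positive; keep [-3.28125, -2.9375]
z = -3.109375 gives p = 6.3058, positive; keep [-3.109375, -2.9375]
z = -3.0234375 gives p = 1.3208, positive; keep [-3.0234375, -2.9375]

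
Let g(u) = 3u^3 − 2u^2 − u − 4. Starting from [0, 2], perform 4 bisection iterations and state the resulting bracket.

m = 1, g(m) = -4 (−); new bracket [1, 2]
m = 1.5, g(m) = 0.125 (+); new bracket [1, 1.5]
m = 1.25, g(m) = -2.515625 (−); new bracket [1.25, 1.5]
m = 1.375, g(m) = -1.3574 (−); new bracket [1.375, 1.5]

[1.375, 1.5]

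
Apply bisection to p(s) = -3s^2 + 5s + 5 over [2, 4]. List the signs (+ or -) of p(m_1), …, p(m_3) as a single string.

--+

m = 3, p(m) = -7 (−); new bracket [2, 3]
m = 2.5, p(m) = -1.25 (−); new bracket [2, 2.5]
m = 2.25, p(m) = 1.0625 (+); new bracket [2.25, 2.5]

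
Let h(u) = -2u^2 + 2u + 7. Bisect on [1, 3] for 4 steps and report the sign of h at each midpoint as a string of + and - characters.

+-++

h(2) = 3 > 0, so the root lies in [2, 3]
h(2.5) = -0.5 < 0, so the root lies in [2, 2.5]
h(2.25) = 1.375 > 0, so the root lies in [2.25, 2.5]
h(2.375) = 0.4688 > 0, so the root lies in [2.375, 2.5]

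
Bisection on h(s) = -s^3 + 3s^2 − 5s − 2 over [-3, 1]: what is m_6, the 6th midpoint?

h(-1) = 7 > 0, so the root lies in [-1, 1]
h(0) = -2 < 0, so the root lies in [-1, 0]
h(-0.5) = 1.375 > 0, so the root lies in [-0.5, 0]
h(-0.25) = -0.5469 < 0, so the root lies in [-0.5, -0.25]
h(-0.375) = 0.3496 > 0, so the root lies in [-0.375, -0.25]
h(-0.3125) = -0.114 < 0, so the root lies in [-0.375, -0.3125]

-0.3125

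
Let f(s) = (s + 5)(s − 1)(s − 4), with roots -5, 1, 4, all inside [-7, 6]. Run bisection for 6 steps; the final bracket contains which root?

-5

s = -0.5 gives f = 30.375, positive; keep [-7, -0.5]
s = -3.75 gives f = 46.015625, positive; keep [-7, -3.75]
s = -5.375 gives f = -22.412109, negative; keep [-5.375, -3.75]
s = -4.5625 gives f = 20.8376, positive; keep [-5.375, -4.5625]
s = -4.96875 gives f = 1.6729, positive; keep [-5.375, -4.96875]
s = -5.171875 gives f = -9.7294, negative; keep [-5.171875, -4.96875]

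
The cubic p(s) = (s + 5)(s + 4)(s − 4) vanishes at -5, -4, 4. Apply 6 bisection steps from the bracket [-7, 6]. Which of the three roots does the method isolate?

midpoint -0.5: p = -70.875 < 0 → [-0.5, 6]
midpoint 2.75: p = -65.390625 < 0 → [2.75, 6]
midpoint 4.375: p = 29.443359 > 0 → [2.75, 4.375]
midpoint 3.5625: p = -28.3298 < 0 → [3.5625, 4.375]
midpoint 3.96875: p = -2.2334 < 0 → [3.96875, 4.375]
midpoint 4.171875: p = 12.8823 > 0 → [3.96875, 4.171875]

4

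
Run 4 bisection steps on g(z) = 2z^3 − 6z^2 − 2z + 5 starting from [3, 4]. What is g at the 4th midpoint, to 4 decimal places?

m = 3.5, g(m) = 10.25 (+); new bracket [3, 3.5]
m = 3.25, g(m) = 3.78125 (+); new bracket [3, 3.25]
m = 3.125, g(m) = 1.191406 (+); new bracket [3, 3.125]
m = 3.0625, g(m) = 0.0474 (+); new bracket [3, 3.0625]

0.0474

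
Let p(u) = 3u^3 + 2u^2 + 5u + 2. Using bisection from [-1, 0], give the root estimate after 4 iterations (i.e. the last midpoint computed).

-0.4375

midpoint -0.5: p = -0.375 < 0 → [-0.5, 0]
midpoint -0.25: p = 0.828125 > 0 → [-0.5, -0.25]
midpoint -0.375: p = 0.248047 > 0 → [-0.5, -0.375]
midpoint -0.4375: p = -0.0559 < 0 → [-0.4375, -0.375]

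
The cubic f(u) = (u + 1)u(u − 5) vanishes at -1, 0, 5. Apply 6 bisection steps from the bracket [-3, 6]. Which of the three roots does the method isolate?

5

u = 1.5 gives f = -13.125, negative; keep [1.5, 6]
u = 3.75 gives f = -22.265625, negative; keep [3.75, 6]
u = 4.875 gives f = -3.580078, negative; keep [4.875, 6]
u = 5.4375 gives f = 15.3142, positive; keep [4.875, 5.4375]
u = 5.15625 gives f = 4.9599, positive; keep [4.875, 5.15625]
u = 5.015625 gives f = 0.4714, positive; keep [4.875, 5.015625]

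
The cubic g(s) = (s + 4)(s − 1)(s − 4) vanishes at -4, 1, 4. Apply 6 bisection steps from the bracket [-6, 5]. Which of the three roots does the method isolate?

midpoint -0.5: g = 23.625 > 0 → [-6, -0.5]
midpoint -3.25: g = 23.109375 > 0 → [-6, -3.25]
midpoint -4.625: g = -30.322266 < 0 → [-4.625, -3.25]
midpoint -3.9375: g = 2.4495 > 0 → [-4.625, -3.9375]
midpoint -4.28125: g = -12.3006 < 0 → [-4.28125, -3.9375]
midpoint -4.109375: g = -4.5318 < 0 → [-4.109375, -3.9375]

-4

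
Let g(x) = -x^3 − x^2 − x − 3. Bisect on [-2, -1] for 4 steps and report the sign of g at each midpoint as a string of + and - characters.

-++-

m = -1.5, g(m) = -0.375 (−); new bracket [-2, -1.5]
m = -1.75, g(m) = 1.046875 (+); new bracket [-1.75, -1.5]
m = -1.625, g(m) = 0.275391 (+); new bracket [-1.625, -1.5]
m = -1.5625, g(m) = -0.0642 (−); new bracket [-1.625, -1.5625]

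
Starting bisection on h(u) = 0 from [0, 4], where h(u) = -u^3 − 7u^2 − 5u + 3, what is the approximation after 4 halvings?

0.25

h(2) = -43 < 0, so the root lies in [0, 2]
h(1) = -10 < 0, so the root lies in [0, 1]
h(0.5) = -1.375 < 0, so the root lies in [0, 0.5]
h(0.25) = 1.2969 > 0, so the root lies in [0.25, 0.5]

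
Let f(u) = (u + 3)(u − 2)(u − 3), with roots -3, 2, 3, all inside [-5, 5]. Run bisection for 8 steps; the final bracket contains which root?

-3

m = 0, f(m) = 18 (+); new bracket [-5, 0]
m = -2.5, f(m) = 12.375 (+); new bracket [-5, -2.5]
m = -3.75, f(m) = -29.109375 (−); new bracket [-3.75, -2.5]
m = -3.125, f(m) = -3.9238 (−); new bracket [-3.125, -2.5]
m = -2.8125, f(m) = 5.2449 (+); new bracket [-3.125, -2.8125]
m = -2.96875, f(m) = 0.9268 (+); new bracket [-3.125, -2.96875]
m = -3.046875, f(m) = -1.4305 (−); new bracket [-3.046875, -2.96875]
m = -3.0078125, f(m) = -0.235 (−); new bracket [-3.0078125, -2.96875]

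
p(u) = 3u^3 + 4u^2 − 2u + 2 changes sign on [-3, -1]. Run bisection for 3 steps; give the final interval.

m = -2, p(m) = -2 (−); new bracket [-2, -1]
m = -1.5, p(m) = 3.875 (+); new bracket [-2, -1.5]
m = -1.75, p(m) = 1.671875 (+); new bracket [-2, -1.75]

[-2, -1.75]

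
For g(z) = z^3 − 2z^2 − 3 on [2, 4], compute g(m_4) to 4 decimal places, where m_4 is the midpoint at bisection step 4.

g(3) = 6 > 0, so the root lies in [2, 3]
g(2.5) = 0.125 > 0, so the root lies in [2, 2.5]
g(2.25) = -1.734375 < 0, so the root lies in [2.25, 2.5]
g(2.375) = -0.8848 < 0, so the root lies in [2.375, 2.5]

-0.8848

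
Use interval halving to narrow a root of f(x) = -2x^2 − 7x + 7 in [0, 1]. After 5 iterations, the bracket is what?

m = 0.5, f(m) = 3 (+); new bracket [0.5, 1]
m = 0.75, f(m) = 0.625 (+); new bracket [0.75, 1]
m = 0.875, f(m) = -0.65625 (−); new bracket [0.75, 0.875]
m = 0.8125, f(m) = -0.0078 (−); new bracket [0.75, 0.8125]
m = 0.78125, f(m) = 0.3105 (+); new bracket [0.78125, 0.8125]

[0.78125, 0.8125]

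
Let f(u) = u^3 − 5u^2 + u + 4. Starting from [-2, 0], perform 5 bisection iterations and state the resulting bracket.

midpoint -1: f = -3 < 0 → [-1, 0]
midpoint -0.5: f = 2.125 > 0 → [-1, -0.5]
midpoint -0.75: f = 0.015625 > 0 → [-1, -0.75]
midpoint -0.875: f = -1.373 < 0 → [-0.875, -0.75]
midpoint -0.8125: f = -0.6497 < 0 → [-0.8125, -0.75]

[-0.8125, -0.75]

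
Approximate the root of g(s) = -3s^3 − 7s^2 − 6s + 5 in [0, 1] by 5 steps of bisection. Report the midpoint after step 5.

m = 0.5, g(m) = -0.125 (−); new bracket [0, 0.5]
m = 0.25, g(m) = 3.015625 (+); new bracket [0.25, 0.5]
m = 0.375, g(m) = 1.607422 (+); new bracket [0.375, 0.5]
m = 0.4375, g(m) = 0.7839 (+); new bracket [0.4375, 0.5]
m = 0.46875, g(m) = 0.3404 (+); new bracket [0.46875, 0.5]

0.46875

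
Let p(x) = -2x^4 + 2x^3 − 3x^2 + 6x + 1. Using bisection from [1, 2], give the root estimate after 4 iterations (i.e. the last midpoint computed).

x = 1.5 gives p = -0.125, negative; keep [1, 1.5]
x = 1.25 gives p = 2.835938, positive; keep [1.25, 1.5]
x = 1.375 gives p = 1.628418, positive; keep [1.375, 1.5]
x = 1.4375 gives p = 0.8266, positive; keep [1.4375, 1.5]

1.4375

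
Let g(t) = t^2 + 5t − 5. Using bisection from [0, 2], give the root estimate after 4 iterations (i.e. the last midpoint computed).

g(1) = 1 > 0, so the root lies in [0, 1]
g(0.5) = -2.25 < 0, so the root lies in [0.5, 1]
g(0.75) = -0.6875 < 0, so the root lies in [0.75, 1]
g(0.875) = 0.1406 > 0, so the root lies in [0.75, 0.875]

0.875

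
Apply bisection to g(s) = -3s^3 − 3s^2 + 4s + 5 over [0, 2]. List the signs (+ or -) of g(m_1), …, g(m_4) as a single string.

s = 1 gives g = 3, positive; keep [1, 2]
s = 1.5 gives g = -5.875, negative; keep [1, 1.5]
s = 1.25 gives g = -0.546875, negative; keep [1, 1.25]
s = 1.125 gives g = 1.4316, positive; keep [1.125, 1.25]

+--+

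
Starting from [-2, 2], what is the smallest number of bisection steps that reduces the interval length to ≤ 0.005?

10

Width after n steps is 4/2^n. Need 2^n ≥ 4/0.005 = 800.
2^9 = 512 < 800 ≤ 2^10 = 1024, so n = 10.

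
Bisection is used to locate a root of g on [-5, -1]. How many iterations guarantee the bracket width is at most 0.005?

Width after n steps is 4/2^n. Need 2^n ≥ 4/0.005 = 800.
2^9 = 512 < 800 ≤ 2^10 = 1024, so n = 10.

10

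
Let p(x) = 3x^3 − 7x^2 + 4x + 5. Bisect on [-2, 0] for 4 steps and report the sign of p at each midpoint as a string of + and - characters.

p(-1) = -9 < 0, so the root lies in [-1, 0]
p(-0.5) = 0.875 > 0, so the root lies in [-1, -0.5]
p(-0.75) = -3.203125 < 0, so the root lies in [-0.75, -0.5]
p(-0.625) = -0.9668 < 0, so the root lies in [-0.625, -0.5]

-+--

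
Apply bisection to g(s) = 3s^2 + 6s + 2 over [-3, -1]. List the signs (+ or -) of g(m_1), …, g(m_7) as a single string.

+-++-++

g(-2) = 2 > 0, so the root lies in [-2, -1]
g(-1.5) = -0.25 < 0, so the root lies in [-2, -1.5]
g(-1.75) = 0.6875 > 0, so the root lies in [-1.75, -1.5]
g(-1.625) = 0.1719 > 0, so the root lies in [-1.625, -1.5]
g(-1.5625) = -0.0508 < 0, so the root lies in [-1.625, -1.5625]
g(-1.59375) = 0.0576 > 0, so the root lies in [-1.59375, -1.5625]
g(-1.578125) = 0.0027 > 0, so the root lies in [-1.578125, -1.5625]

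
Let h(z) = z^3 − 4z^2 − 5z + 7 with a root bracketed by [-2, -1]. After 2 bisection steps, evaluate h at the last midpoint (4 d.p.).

midpoint -1.5: h = 2.125 > 0 → [-2, -1.5]
midpoint -1.75: h = -1.859375 < 0 → [-1.75, -1.5]

-1.8594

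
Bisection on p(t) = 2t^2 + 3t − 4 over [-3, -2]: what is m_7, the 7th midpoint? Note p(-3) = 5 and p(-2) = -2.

m = -2.5, p(m) = 1 (+); new bracket [-2.5, -2]
m = -2.25, p(m) = -0.625 (−); new bracket [-2.5, -2.25]
m = -2.375, p(m) = 0.15625 (+); new bracket [-2.375, -2.25]
m = -2.3125, p(m) = -0.2422 (−); new bracket [-2.375, -2.3125]
m = -2.34375, p(m) = -0.0449 (−); new bracket [-2.375, -2.34375]
m = -2.359375, p(m) = 0.0552 (+); new bracket [-2.359375, -2.34375]
m = -2.3515625, p(m) = 0.005 (+); new bracket [-2.3515625, -2.34375]

-2.3515625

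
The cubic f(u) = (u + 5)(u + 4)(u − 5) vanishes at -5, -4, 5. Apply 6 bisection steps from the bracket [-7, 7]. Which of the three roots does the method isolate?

m = 0, f(m) = -100 (−); new bracket [0, 7]
m = 3.5, f(m) = -95.625 (−); new bracket [3.5, 7]
m = 5.25, f(m) = 23.703125 (+); new bracket [3.5, 5.25]
m = 4.375, f(m) = -49.0723 (−); new bracket [4.375, 5.25]
m = 4.8125, f(m) = -16.2136 (−); new bracket [4.8125, 5.25]
m = 5.03125, f(m) = 2.8311 (+); new bracket [4.8125, 5.03125]

5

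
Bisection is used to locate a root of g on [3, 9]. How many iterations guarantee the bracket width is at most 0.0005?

14

Width after n steps is 6/2^n. Need 2^n ≥ 6/0.0005 = 12000.
2^13 = 8192 < 12000 ≤ 2^14 = 16384, so n = 14.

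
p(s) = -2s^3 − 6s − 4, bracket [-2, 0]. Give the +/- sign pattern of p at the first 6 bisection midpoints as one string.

+-++--

midpoint -1: p = 4 > 0 → [-1, 0]
midpoint -0.5: p = -0.75 < 0 → [-1, -0.5]
midpoint -0.75: p = 1.34375 > 0 → [-0.75, -0.5]
midpoint -0.625: p = 0.2383 > 0 → [-0.625, -0.5]
midpoint -0.5625: p = -0.269 < 0 → [-0.625, -0.5625]
midpoint -0.59375: p = -0.0189 < 0 → [-0.625, -0.59375]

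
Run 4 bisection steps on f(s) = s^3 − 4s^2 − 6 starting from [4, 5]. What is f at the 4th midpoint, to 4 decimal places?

m = 4.5, f(m) = 4.125 (+); new bracket [4, 4.5]
m = 4.25, f(m) = -1.484375 (−); new bracket [4.25, 4.5]
m = 4.375, f(m) = 1.177734 (+); new bracket [4.25, 4.375]
m = 4.3125, f(m) = -0.1882 (−); new bracket [4.3125, 4.375]

-0.1882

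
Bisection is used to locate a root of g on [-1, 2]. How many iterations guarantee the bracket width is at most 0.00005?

16

Width after n steps is 3/2^n. Need 2^n ≥ 3/0.00005 = 60000.
2^15 = 32768 < 60000 ≤ 2^16 = 65536, so n = 16.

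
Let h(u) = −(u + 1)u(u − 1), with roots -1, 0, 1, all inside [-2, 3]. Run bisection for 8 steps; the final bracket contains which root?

1

midpoint 0.5: h = 0.375 > 0 → [0.5, 3]
midpoint 1.75: h = -3.609375 < 0 → [0.5, 1.75]
midpoint 1.125: h = -0.298828 < 0 → [0.5, 1.125]
midpoint 0.8125: h = 0.2761 > 0 → [0.8125, 1.125]
midpoint 0.96875: h = 0.0596 > 0 → [0.96875, 1.125]
midpoint 1.046875: h = -0.1004 < 0 → [0.96875, 1.046875]
midpoint 1.0078125: h = -0.0158 < 0 → [0.96875, 1.0078125]
midpoint 0.98828125: h = 0.023 > 0 → [0.98828125, 1.0078125]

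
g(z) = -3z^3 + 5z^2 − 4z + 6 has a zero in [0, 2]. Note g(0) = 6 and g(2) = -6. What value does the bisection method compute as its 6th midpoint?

1.59375

m = 1, g(m) = 4 (+); new bracket [1, 2]
m = 1.5, g(m) = 1.125 (+); new bracket [1.5, 2]
m = 1.75, g(m) = -1.765625 (−); new bracket [1.5, 1.75]
m = 1.625, g(m) = -0.1699 (−); new bracket [1.5, 1.625]
m = 1.5625, g(m) = 0.5129 (+); new bracket [1.5625, 1.625]
m = 1.59375, g(m) = 0.1806 (+); new bracket [1.59375, 1.625]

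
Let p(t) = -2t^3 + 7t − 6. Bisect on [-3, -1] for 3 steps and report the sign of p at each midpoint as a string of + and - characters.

m = -2, p(m) = -4 (−); new bracket [-3, -2]
m = -2.5, p(m) = 7.75 (+); new bracket [-2.5, -2]
m = -2.25, p(m) = 1.03125 (+); new bracket [-2.25, -2]

-++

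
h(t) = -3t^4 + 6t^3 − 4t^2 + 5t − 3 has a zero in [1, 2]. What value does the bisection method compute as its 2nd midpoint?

1.75

m = 1.5, h(m) = 0.5625 (+); new bracket [1.5, 2]
m = 1.75, h(m) = -2.480469 (−); new bracket [1.5, 1.75]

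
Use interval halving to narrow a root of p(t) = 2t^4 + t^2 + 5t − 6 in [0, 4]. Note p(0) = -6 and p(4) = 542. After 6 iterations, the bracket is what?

p(2) = 40 > 0, so the root lies in [0, 2]
p(1) = 2 > 0, so the root lies in [0, 1]
p(0.5) = -3.125 < 0, so the root lies in [0.5, 1]
p(0.75) = -1.0547 < 0, so the root lies in [0.75, 1]
p(0.875) = 0.313 > 0, so the root lies in [0.75, 0.875]
p(0.8125) = -0.4057 < 0, so the root lies in [0.8125, 0.875]

[0.8125, 0.875]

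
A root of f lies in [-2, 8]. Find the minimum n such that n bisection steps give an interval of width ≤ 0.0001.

17

Width after n steps is 10/2^n. Need 2^n ≥ 10/0.0001 = 100000.
2^16 = 65536 < 100000 ≤ 2^17 = 131072, so n = 17.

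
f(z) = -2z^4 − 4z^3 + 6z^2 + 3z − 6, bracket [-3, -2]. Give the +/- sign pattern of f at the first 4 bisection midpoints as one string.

+-++

f(-2.5) = 8.375 > 0, so the root lies in [-3, -2.5]
f(-2.75) = -0.070312 < 0, so the root lies in [-2.75, -2.5]
f(-2.625) = 4.858887 > 0, so the root lies in [-2.75, -2.625]
f(-2.6875) = 2.5835 > 0, so the root lies in [-2.75, -2.6875]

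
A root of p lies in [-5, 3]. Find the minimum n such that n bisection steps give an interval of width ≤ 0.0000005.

Width after n steps is 8/2^n. Need 2^n ≥ 8/0.0000005 = 16000000.
2^23 = 8388608 < 16000000 ≤ 2^24 = 16777216, so n = 24.

24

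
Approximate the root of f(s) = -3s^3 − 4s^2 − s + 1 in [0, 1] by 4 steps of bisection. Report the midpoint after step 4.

0.3125

m = 0.5, f(m) = -0.875 (−); new bracket [0, 0.5]
m = 0.25, f(m) = 0.453125 (+); new bracket [0.25, 0.5]
m = 0.375, f(m) = -0.095703 (−); new bracket [0.25, 0.375]
m = 0.3125, f(m) = 0.2053 (+); new bracket [0.3125, 0.375]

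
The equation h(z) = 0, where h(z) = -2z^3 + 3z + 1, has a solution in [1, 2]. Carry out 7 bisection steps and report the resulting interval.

m = 1.5, h(m) = -1.25 (−); new bracket [1, 1.5]
m = 1.25, h(m) = 0.84375 (+); new bracket [1.25, 1.5]
m = 1.375, h(m) = -0.074219 (−); new bracket [1.25, 1.375]
m = 1.3125, h(m) = 0.4155 (+); new bracket [1.3125, 1.375]
m = 1.34375, h(m) = 0.1785 (+); new bracket [1.34375, 1.375]
m = 1.359375, h(m) = 0.0541 (+); new bracket [1.359375, 1.375]
m = 1.3671875, h(m) = -0.0095 (−); new bracket [1.359375, 1.3671875]

[1.359375, 1.3671875]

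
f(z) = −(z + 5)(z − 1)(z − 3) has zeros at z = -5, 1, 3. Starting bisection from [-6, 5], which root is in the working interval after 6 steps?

-5

z = -0.5 gives f = -23.625, negative; keep [-6, -0.5]
z = -3.25 gives f = -46.484375, negative; keep [-6, -3.25]
z = -4.625 gives f = -16.083984, negative; keep [-6, -4.625]
z = -5.3125 gives f = 16.3977, positive; keep [-5.3125, -4.625]
z = -4.96875 gives f = -1.4864, negative; keep [-5.3125, -4.96875]
z = -5.140625 gives f = 7.0296, positive; keep [-5.140625, -4.96875]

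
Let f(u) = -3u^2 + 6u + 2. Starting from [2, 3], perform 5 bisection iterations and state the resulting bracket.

[2.28125, 2.3125]

m = 2.5, f(m) = -1.75 (−); new bracket [2, 2.5]
m = 2.25, f(m) = 0.3125 (+); new bracket [2.25, 2.5]
m = 2.375, f(m) = -0.671875 (−); new bracket [2.25, 2.375]
m = 2.3125, f(m) = -0.168 (−); new bracket [2.25, 2.3125]
m = 2.28125, f(m) = 0.0752 (+); new bracket [2.28125, 2.3125]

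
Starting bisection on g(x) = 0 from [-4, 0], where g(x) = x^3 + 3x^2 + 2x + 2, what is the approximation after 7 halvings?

-2.53125

m = -2, g(m) = 2 (+); new bracket [-4, -2]
m = -3, g(m) = -4 (−); new bracket [-3, -2]
m = -2.5, g(m) = 0.125 (+); new bracket [-3, -2.5]
m = -2.75, g(m) = -1.6094 (−); new bracket [-2.75, -2.5]
m = -2.625, g(m) = -0.666 (−); new bracket [-2.625, -2.5]
m = -2.5625, g(m) = -0.2522 (−); new bracket [-2.5625, -2.5]
m = -2.53125, g(m) = -0.0591 (−); new bracket [-2.53125, -2.5]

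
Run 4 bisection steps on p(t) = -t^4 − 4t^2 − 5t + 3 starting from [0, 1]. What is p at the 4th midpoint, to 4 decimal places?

p(0.5) = -0.5625 < 0, so the root lies in [0, 0.5]
p(0.25) = 1.496094 > 0, so the root lies in [0.25, 0.5]
p(0.375) = 0.542725 > 0, so the root lies in [0.375, 0.5]
p(0.4375) = 0.0102 > 0, so the root lies in [0.4375, 0.5]

0.0102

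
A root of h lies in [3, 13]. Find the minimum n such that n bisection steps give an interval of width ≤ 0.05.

8

Width after n steps is 10/2^n. Need 2^n ≥ 10/0.05 = 200.
2^7 = 128 < 200 ≤ 2^8 = 256, so n = 8.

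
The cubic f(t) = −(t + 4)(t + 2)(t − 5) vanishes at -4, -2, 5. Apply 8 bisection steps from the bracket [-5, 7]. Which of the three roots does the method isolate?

5

t = 1 gives f = 60, positive; keep [1, 7]
t = 4 gives f = 48, positive; keep [4, 7]
t = 5.5 gives f = -35.625, negative; keep [4, 5.5]
t = 4.75 gives f = 14.7656, positive; keep [4.75, 5.5]
t = 5.125 gives f = -8.127, negative; keep [4.75, 5.125]
t = 4.9375 gives f = 3.8752, positive; keep [4.9375, 5.125]
t = 5.03125 gives f = -1.9844, negative; keep [4.9375, 5.03125]
t = 4.984375 gives f = 0.9805, positive; keep [4.984375, 5.03125]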